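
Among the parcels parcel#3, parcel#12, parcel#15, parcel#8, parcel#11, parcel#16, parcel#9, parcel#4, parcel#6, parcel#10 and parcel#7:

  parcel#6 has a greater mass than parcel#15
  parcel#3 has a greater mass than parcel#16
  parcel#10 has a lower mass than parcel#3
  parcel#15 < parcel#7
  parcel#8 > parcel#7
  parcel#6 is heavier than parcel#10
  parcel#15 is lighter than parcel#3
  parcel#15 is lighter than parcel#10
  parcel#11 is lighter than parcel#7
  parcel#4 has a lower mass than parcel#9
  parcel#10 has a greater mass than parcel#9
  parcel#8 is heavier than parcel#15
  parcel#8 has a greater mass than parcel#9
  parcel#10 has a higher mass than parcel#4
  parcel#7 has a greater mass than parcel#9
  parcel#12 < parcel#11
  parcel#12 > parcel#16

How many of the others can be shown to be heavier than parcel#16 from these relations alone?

The elements the relations force above parcel#16 are parcel#12, parcel#11, parcel#7, parcel#3, parcel#8 — no chain reaches any other.
That is 5.

5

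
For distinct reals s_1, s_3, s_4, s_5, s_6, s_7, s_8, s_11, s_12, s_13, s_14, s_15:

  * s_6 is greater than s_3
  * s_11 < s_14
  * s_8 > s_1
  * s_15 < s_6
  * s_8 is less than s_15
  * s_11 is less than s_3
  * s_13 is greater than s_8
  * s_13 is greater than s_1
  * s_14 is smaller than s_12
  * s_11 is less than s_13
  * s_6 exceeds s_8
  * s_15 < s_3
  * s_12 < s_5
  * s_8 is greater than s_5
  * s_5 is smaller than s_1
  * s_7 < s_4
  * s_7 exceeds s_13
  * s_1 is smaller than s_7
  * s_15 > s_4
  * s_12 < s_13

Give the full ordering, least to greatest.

s_11 < s_14 < s_12 < s_5 < s_1 < s_8 < s_13 < s_7 < s_4 < s_15 < s_3 < s_6

Each adjacent pair is fixed by a given relation: s_11 < s_14; s_14 < s_12; s_12 < s_5; s_5 < s_1; s_1 < s_8; s_8 < s_13; s_13 < s_7; s_7 < s_4; s_4 < s_15; s_15 < s_3; s_3 < s_6. Chaining them end to end gives the full order.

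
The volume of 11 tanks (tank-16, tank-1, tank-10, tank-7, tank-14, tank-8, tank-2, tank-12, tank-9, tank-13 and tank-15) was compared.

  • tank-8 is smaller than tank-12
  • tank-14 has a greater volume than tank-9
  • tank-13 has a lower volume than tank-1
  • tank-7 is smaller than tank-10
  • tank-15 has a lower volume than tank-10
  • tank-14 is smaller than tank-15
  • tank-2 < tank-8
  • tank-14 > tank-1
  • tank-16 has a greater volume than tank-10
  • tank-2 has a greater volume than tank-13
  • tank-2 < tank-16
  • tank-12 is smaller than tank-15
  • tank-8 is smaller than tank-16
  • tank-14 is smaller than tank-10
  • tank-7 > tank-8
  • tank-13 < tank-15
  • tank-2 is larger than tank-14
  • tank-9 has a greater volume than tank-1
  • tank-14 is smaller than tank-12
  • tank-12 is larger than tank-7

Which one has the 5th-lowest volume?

Chaining the given pairs: tank-13 < tank-1 < tank-9 < tank-14 < tank-2 < tank-8 < tank-7 < tank-12 < tank-15 < tank-10 < tank-16.
Counting 5 from the smallest end gives tank-2.

tank-2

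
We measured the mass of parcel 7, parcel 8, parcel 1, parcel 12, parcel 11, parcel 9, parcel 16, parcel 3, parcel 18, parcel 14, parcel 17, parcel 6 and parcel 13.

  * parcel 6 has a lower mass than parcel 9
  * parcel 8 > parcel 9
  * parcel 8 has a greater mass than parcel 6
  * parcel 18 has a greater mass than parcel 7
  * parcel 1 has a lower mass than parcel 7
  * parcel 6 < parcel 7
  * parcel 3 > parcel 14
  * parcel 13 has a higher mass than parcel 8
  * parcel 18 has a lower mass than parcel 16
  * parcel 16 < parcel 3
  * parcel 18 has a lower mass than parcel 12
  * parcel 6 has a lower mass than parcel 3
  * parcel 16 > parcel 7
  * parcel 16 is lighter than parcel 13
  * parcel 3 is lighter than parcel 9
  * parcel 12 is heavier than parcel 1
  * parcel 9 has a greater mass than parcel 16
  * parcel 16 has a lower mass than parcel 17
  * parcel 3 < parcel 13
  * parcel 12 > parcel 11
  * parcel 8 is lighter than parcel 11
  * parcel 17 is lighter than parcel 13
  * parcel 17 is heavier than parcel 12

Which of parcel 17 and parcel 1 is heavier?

parcel 17

parcel 1 < parcel 7 and parcel 7 < parcel 18 give parcel 1 < parcel 18.
Then parcel 18 < parcel 16 extends the chain to parcel 16.
With parcel 16 < parcel 3: parcel 1 < parcel 7 < parcel 18 < parcel 16 < parcel 3.
With parcel 3 < parcel 9: parcel 1 < parcel 7 < parcel 18 < parcel 16 < parcel 3 < parcel 9.
Then parcel 9 < parcel 8 extends the chain to parcel 8.
Then parcel 8 < parcel 11 extends the chain to parcel 11.
With parcel 11 < parcel 12: parcel 1 < parcel 7 < parcel 18 < parcel 16 < parcel 3 < parcel 9 < parcel 8 < parcel 11 < parcel 12.
Then parcel 12 < parcel 17 extends the chain to parcel 17.
So parcel 1 < parcel 17; parcel 17 is the heavier of the two.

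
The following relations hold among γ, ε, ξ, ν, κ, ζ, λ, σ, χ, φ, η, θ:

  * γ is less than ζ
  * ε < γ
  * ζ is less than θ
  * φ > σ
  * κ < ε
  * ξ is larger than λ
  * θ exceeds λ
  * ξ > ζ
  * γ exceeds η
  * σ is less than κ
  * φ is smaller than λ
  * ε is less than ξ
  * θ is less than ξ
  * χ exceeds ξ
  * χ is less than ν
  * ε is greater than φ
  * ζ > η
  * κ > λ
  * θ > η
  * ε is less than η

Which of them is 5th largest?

ζ

Chaining the given pairs: σ < φ < λ < κ < ε < η < γ < ζ < θ < ξ < χ < ν.
The 5th largest is ζ.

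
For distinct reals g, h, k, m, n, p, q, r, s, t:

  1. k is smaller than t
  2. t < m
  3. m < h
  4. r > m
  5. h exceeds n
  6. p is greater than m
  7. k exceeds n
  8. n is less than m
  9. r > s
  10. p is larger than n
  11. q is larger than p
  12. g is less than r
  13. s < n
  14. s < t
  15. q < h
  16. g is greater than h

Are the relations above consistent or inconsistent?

Every relation is compatible with s < n < k < t < m < p < q < h < g < r; the set is consistent.

consistent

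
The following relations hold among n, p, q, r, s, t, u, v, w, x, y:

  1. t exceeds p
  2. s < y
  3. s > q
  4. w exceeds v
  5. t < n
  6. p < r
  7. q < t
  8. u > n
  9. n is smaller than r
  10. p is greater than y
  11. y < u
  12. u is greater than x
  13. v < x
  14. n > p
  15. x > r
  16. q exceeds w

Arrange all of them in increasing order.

v < w < q < s < y < p < t < n < r < x < u

The consecutive links are each given: v < w; w < q; q < s; s < y; y < p; p < t; t < n; n < r; r < x; x < u.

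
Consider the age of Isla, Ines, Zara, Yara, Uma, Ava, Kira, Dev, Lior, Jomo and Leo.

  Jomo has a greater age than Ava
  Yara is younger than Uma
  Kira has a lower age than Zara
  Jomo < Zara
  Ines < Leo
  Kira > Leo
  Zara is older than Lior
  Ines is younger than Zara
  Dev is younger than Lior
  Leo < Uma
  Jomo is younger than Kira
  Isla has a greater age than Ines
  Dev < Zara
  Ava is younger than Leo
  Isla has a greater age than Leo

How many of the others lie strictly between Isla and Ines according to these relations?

Chaining upward from Ines reaches: Leo, Uma, Kira, Zara.
Chaining downward from Isla reaches: Ava, Leo.
Strictly between Ines and Isla are those in both lists: Leo — 1 element.

1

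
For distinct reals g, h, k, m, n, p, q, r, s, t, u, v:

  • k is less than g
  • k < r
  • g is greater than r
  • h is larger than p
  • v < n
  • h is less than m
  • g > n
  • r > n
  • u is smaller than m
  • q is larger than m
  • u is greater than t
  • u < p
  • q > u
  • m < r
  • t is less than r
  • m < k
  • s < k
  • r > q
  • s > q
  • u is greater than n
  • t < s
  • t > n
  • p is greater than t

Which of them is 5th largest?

Chaining the given pairs: v < n < t < u < p < h < m < q < s < k < r < g.
Counting 5 from the largest end gives q.

q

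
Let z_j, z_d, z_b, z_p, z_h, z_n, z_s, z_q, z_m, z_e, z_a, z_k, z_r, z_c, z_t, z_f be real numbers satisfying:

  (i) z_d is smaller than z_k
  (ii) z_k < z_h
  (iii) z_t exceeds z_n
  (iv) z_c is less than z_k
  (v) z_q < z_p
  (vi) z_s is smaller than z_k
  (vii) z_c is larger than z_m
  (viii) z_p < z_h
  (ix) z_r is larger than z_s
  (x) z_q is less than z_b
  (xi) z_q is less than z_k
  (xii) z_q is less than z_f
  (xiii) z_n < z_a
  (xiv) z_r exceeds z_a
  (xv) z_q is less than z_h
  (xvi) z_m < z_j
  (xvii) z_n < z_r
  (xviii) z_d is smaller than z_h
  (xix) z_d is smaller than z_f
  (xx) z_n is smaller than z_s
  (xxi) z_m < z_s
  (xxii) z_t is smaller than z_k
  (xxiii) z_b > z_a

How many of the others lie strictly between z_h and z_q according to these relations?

2

Chaining upward from z_q reaches: z_b, z_p, z_k, z_f.
Chaining downward from z_h reaches: z_n, z_t, z_m, z_d, z_c, z_s, z_p, z_k.
Strictly between z_q and z_h are those in both lists: z_p, z_k — 2 elements.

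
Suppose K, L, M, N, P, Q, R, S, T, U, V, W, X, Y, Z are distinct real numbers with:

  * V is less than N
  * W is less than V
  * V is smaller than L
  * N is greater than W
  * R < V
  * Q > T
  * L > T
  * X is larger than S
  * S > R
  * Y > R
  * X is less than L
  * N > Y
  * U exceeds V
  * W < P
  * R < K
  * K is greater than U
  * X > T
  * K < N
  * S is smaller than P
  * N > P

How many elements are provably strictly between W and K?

2

The relations place W below K. An element lies strictly between them when it is forced above W and also forced below K.
Above W: {P, V, U, L, N}. Below K: {R, V, U}.
Intersection: {V, U} — 2.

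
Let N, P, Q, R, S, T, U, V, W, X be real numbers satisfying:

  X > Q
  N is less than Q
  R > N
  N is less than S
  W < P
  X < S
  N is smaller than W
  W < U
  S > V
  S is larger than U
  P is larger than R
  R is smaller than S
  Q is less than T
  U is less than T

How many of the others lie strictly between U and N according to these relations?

The relations place N below U. An element lies strictly between them when it is forced above N and also forced below U.
Above N: {W, Q, R, P, X, S, T}. Below U: {W}.
Intersection: {W} — 1.

1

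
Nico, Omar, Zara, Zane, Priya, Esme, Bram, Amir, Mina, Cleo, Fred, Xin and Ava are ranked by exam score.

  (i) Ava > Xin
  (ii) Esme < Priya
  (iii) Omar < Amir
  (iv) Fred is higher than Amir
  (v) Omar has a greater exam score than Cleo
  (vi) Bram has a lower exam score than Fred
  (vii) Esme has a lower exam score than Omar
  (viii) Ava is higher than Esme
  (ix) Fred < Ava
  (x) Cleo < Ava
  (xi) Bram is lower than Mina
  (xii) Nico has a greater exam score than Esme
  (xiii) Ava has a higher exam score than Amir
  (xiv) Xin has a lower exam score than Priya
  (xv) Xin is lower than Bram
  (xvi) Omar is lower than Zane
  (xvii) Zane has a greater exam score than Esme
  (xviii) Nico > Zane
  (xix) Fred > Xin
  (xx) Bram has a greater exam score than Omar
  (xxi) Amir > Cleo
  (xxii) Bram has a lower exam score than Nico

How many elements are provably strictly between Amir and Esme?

Chaining upward from Esme reaches: Omar, Zane, Bram, Mina, Fred, Priya, Ava, Nico.
Chaining downward from Amir reaches: Cleo, Omar.
Strictly between Esme and Amir are those in both lists: Omar — 1 element.

1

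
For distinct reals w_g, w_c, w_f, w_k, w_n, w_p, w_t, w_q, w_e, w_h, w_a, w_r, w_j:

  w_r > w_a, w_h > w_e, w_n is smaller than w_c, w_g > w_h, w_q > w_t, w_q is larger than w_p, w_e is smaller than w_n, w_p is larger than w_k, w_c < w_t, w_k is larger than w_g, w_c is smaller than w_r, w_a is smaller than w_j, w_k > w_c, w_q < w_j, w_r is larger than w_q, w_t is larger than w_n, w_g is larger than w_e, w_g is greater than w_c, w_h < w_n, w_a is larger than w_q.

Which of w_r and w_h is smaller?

w_h

w_h < w_n and w_n < w_c give w_h < w_c.
Then w_c < w_g extends the chain to w_g.
Then w_g < w_k extends the chain to w_k.
With w_k < w_p: w_h < w_n < w_c < w_g < w_k < w_p.
With w_p < w_q: w_h < w_n < w_c < w_g < w_k < w_p < w_q.
With w_q < w_a: w_h < w_n < w_c < w_g < w_k < w_p < w_q < w_a.
With w_a < w_r: w_h < w_n < w_c < w_g < w_k < w_p < w_q < w_a < w_r.
So w_h < w_r; w_h is the smaller of the two.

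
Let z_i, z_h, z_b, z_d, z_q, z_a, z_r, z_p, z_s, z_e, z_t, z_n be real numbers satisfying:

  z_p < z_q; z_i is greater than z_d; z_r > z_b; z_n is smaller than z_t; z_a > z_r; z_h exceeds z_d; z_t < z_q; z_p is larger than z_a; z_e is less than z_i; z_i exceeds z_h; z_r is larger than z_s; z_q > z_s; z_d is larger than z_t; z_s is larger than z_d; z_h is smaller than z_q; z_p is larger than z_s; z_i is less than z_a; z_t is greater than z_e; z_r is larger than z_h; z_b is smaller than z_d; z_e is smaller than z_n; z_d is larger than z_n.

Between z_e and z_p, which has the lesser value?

The relevant relations are z_e < z_n; z_n < z_t; z_t < z_d; z_d < z_h; z_h < z_i; z_i < z_a; z_a < z_p.
Together: z_e < z_n < z_t < z_d < z_h < z_i < z_a < z_p.
So z_e < z_p; z_e is the smaller of the two.

z_e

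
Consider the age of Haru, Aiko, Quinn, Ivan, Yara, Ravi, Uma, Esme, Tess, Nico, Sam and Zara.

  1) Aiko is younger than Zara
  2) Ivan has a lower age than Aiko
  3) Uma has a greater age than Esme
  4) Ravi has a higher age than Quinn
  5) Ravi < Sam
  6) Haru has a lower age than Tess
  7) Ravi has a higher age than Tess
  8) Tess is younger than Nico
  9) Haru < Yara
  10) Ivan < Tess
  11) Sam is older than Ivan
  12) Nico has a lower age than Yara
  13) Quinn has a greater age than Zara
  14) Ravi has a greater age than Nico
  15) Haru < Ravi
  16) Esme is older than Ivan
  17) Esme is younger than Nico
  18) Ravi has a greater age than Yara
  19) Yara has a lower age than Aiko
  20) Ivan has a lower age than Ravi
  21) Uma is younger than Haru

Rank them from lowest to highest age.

Ivan < Esme < Uma < Haru < Tess < Nico < Yara < Aiko < Zara < Quinn < Ravi < Sam

Nothing is placed below Ivan, so it is least; from there Ivan < Esme; Esme < Uma; Uma < Haru; Haru < Tess; Tess < Nico; Nico < Yara; Yara < Aiko; Aiko < Zara; Zara < Quinn; Quinn < Ravi; Ravi < Sam, each given directly.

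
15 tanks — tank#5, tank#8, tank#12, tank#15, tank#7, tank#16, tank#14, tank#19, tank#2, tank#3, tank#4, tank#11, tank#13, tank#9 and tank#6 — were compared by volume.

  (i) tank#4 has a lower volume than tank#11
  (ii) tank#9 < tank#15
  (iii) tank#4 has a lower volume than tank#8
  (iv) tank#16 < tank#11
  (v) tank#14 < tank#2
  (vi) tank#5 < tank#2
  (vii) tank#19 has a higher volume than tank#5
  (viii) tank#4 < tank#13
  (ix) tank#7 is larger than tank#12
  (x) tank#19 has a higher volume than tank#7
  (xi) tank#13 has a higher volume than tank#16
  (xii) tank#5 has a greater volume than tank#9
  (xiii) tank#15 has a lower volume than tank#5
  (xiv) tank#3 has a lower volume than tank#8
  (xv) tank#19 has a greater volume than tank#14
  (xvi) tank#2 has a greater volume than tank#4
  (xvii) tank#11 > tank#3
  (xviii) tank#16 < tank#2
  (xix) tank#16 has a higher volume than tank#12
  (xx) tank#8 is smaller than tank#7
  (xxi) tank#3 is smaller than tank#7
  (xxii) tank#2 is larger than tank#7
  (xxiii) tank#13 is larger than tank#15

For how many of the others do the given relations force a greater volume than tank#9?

Directly above tank#9: tank#15, tank#5.
One step further: tank#2, tank#19, tank#13 (5 so far).
No other element is forced above tank#9 by the given relations, so the count is 5.

5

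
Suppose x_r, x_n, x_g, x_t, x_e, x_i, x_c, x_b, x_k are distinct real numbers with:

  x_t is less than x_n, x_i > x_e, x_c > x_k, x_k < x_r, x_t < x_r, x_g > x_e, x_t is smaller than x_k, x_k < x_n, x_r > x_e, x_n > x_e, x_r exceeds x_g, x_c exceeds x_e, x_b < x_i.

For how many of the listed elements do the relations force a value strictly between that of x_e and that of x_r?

The relations place x_e below x_r. An element lies strictly between them when it is forced above x_e and also forced below x_r.
Above x_e: {x_g, x_n, x_i, x_c}. Below x_r: {x_g, x_t, x_k}.
Intersection: {x_g} — 1.

1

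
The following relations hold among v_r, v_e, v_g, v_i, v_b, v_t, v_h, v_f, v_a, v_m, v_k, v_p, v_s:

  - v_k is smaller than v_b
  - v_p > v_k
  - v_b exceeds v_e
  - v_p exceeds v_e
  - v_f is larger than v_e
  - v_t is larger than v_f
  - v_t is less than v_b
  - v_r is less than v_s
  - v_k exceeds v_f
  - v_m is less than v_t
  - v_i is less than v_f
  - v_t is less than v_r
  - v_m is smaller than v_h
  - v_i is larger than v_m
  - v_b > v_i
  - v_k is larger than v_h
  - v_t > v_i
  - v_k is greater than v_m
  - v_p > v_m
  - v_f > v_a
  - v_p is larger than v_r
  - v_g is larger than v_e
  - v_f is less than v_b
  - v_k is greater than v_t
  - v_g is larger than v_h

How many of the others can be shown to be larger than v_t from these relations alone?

5

The elements the relations force above v_t are v_r, v_k, v_s, v_p, v_b — no chain reaches any other.
That is 5.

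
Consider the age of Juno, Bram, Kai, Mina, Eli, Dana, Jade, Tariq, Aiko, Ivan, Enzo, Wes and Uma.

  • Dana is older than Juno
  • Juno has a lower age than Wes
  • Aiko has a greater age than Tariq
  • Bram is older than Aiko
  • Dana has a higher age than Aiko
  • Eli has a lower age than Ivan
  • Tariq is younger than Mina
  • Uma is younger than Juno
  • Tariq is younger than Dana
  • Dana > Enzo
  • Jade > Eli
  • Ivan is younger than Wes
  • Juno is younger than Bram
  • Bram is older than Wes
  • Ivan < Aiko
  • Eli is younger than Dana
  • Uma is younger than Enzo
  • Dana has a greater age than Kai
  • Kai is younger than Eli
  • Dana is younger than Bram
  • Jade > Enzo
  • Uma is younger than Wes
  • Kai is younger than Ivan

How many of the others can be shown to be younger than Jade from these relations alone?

The elements the relations force below Jade are Uma, Kai, Eli, Enzo — no chain reaches any other.
That is 4.

4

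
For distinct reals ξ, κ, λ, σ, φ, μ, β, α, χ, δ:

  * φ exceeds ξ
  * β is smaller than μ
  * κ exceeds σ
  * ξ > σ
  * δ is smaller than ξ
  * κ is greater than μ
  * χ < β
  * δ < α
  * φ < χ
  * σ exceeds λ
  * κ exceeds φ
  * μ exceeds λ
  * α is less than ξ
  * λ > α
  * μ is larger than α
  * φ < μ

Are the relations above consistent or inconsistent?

The single ordering δ < α < λ < σ < ξ < φ < χ < β < μ < κ satisfies every listed relation, so no contradiction arises.

consistent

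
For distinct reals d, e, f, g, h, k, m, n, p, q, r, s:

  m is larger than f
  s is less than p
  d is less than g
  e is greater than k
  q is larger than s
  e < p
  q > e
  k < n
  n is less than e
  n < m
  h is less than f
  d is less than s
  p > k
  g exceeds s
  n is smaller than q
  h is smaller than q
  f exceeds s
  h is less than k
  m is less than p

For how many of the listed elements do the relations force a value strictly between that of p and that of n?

2

Chaining upward from n reaches: m, e, q.
Chaining downward from p reaches: d, h, k, s, f, m, e.
Strictly between n and p are those in both lists: m, e — 2 elements.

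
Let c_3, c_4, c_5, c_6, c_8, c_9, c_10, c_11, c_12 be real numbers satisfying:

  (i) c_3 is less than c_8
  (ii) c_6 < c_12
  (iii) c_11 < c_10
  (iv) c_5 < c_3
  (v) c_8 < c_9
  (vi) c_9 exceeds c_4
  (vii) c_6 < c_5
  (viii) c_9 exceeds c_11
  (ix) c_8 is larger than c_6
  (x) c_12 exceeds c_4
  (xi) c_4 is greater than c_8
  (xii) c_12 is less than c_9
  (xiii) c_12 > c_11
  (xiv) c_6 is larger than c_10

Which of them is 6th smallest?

c_8

Piecing the relations together gives one ordering: c_11 < c_10 < c_6 < c_5 < c_3 < c_8 < c_4 < c_12 < c_9.
Counting 6 from the smallest end gives c_8.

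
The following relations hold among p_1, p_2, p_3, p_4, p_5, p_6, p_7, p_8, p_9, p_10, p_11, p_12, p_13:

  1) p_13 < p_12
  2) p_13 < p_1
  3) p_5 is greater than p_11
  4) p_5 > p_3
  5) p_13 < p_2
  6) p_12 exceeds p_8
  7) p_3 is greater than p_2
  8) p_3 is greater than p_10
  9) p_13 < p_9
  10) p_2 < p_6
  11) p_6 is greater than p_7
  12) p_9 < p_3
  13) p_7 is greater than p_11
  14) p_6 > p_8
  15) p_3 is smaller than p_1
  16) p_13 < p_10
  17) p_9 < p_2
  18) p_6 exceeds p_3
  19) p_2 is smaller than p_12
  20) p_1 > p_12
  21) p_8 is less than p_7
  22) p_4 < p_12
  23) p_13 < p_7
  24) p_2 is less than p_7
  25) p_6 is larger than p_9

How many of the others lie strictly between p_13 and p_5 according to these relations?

4

The relations place p_13 below p_5. An element lies strictly between them when it is forced above p_13 and also forced below p_5.
Above p_13: {p_10, p_9, p_2, p_3, p_7, p_6, p_12, p_1}. Below p_5: {p_11, p_10, p_9, p_2, p_3}.
Intersection: {p_10, p_9, p_2, p_3} — 4.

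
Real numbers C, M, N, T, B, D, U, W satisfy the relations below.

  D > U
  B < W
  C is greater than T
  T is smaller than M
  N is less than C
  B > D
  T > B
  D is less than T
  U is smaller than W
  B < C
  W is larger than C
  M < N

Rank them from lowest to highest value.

Each adjacent pair is fixed by a given relation: U < D; D < B; B < T; T < M; M < N; N < C; C < W. Chaining them end to end gives the full order.

U < D < B < T < M < N < C < W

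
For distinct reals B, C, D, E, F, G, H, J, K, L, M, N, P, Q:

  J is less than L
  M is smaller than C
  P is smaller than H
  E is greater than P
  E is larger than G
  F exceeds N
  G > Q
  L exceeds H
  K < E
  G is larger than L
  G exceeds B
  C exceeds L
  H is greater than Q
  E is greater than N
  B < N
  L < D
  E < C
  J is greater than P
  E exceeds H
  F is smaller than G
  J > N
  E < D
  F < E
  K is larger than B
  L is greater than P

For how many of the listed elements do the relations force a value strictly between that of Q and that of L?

The relations place Q below L. An element lies strictly between them when it is forced above Q and also forced below L.
Above Q: {H, G, E, C, D}. Below L: {B, P, N, J, H}.
Intersection: {H} — 1.

1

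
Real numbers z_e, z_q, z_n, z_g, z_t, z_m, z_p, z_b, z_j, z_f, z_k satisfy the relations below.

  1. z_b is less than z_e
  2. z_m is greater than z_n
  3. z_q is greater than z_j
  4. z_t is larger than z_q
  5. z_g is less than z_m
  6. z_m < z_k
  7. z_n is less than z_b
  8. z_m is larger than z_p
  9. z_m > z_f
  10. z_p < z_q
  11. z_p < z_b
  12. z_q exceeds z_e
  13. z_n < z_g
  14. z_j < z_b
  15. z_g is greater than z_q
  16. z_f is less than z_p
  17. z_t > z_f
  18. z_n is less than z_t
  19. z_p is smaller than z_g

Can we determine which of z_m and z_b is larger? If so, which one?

z_m

z_b < z_e and z_e < z_q give z_b < z_q.
With z_q < z_g: z_b < z_e < z_q < z_g.
With z_g < z_m: z_b < z_e < z_q < z_g < z_m.
So z_m is larger.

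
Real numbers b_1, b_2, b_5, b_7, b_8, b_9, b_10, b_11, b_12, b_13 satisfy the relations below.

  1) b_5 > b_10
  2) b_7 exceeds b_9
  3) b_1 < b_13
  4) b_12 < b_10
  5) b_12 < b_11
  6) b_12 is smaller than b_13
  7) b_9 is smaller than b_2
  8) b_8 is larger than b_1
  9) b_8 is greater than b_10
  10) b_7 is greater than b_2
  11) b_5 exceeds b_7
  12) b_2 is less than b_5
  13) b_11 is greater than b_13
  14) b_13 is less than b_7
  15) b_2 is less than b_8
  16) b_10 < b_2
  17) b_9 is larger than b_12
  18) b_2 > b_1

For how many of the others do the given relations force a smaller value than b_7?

6

Directly below b_7: b_13, b_9, b_2.
One step further: b_12, b_1, b_10 (6 so far).
Nothing else is reachable below b_7; 6 in all.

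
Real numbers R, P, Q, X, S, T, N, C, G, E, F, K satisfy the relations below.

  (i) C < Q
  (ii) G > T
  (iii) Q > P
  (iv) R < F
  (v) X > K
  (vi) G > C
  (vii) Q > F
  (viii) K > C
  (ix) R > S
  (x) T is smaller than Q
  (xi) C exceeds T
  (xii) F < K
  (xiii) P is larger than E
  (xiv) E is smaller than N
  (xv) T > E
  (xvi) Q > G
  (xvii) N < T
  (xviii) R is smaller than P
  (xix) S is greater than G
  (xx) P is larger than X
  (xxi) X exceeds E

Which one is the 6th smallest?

Piecing the relations together gives one ordering: E < N < T < C < G < S < R < F < K < X < P < Q.
Counting 6 from the smallest end gives S.

S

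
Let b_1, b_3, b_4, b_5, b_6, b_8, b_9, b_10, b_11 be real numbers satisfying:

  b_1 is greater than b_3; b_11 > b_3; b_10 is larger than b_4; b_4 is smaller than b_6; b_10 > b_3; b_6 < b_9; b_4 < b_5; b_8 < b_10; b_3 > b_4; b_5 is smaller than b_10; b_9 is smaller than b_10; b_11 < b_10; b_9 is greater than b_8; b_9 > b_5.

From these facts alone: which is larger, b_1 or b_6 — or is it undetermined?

undetermined

Following every chain through b_6: above b_6 we get b_9, b_10; below b_6 we get b_4.
b_1 is not reached, and no chain runs the other way from b_1 to b_6.
So the given relations leave the order of b_6 and b_1 undetermined.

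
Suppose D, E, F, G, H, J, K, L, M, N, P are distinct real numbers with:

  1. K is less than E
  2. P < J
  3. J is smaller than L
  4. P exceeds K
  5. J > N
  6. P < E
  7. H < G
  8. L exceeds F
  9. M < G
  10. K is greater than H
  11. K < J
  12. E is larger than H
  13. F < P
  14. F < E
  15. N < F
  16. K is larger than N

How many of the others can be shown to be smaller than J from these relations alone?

5

Directly below J: N, K, P.
One step further: H, F (5 so far).
No other element is forced below J by the given relations, so the count is 5.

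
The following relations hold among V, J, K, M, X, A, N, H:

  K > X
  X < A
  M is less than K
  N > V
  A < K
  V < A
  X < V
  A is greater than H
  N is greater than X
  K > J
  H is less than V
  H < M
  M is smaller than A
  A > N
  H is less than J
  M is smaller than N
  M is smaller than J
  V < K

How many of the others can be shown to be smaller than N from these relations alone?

The elements the relations force below N are H, X, M, V — no chain reaches any other.
That is 4.

4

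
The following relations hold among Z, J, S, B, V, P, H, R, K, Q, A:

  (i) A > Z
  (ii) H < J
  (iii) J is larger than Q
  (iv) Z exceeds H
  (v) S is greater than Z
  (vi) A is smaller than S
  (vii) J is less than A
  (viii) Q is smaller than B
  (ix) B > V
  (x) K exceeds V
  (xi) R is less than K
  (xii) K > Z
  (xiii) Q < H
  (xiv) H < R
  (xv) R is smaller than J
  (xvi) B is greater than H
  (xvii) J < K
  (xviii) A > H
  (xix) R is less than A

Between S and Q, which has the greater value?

S

Link the given pairs in sequence: Q < H; H < R; R < J; J < A; A < S.
Chaining these gives Q < H < R < J < A < S.
So Q < S; S is the larger of the two.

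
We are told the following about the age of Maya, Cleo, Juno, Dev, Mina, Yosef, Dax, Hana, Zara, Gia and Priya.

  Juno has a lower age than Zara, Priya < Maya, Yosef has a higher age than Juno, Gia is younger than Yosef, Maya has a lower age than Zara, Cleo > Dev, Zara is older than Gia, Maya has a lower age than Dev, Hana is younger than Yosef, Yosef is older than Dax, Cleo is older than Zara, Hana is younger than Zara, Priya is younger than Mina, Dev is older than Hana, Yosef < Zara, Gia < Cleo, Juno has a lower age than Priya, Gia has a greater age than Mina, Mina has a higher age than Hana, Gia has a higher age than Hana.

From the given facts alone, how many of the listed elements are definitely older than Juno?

8

From Juno the given relations immediately reach Priya, Yosef, Zara.
From those, Maya, Mina, Cleo — 6 in total.
From those, Gia, Dev — 8 in total.
No other element is forced above Juno by the given relations, so the count is 8.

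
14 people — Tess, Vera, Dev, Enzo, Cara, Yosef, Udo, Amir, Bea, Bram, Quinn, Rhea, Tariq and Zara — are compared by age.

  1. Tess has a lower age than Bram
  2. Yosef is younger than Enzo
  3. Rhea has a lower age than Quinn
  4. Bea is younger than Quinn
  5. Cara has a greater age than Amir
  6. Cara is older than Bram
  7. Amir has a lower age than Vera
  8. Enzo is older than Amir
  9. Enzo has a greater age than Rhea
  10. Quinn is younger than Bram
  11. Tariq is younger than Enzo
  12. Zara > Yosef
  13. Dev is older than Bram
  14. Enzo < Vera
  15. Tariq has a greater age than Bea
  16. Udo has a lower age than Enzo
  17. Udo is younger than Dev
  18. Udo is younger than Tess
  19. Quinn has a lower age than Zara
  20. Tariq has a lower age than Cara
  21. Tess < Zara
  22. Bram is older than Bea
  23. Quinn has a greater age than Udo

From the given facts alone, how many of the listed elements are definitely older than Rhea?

The elements the relations force above Rhea are Quinn, Bram, Dev, Zara, Enzo, Cara, Vera — no chain reaches any other.
That is 7.

7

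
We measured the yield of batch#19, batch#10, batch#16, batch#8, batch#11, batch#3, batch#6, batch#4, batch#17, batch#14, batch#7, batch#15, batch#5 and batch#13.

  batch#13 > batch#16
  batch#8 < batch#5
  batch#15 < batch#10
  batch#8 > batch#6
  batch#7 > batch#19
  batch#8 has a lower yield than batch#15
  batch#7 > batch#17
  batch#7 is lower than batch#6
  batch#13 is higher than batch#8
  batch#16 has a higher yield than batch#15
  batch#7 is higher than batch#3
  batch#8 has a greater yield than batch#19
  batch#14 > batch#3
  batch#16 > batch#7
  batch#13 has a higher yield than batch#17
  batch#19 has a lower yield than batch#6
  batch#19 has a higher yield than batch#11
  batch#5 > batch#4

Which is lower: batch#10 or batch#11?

batch#11

batch#11 < batch#19 < batch#7 < batch#6 < batch#8 < batch#15 < batch#10, by transitivity through batch#19, batch#7, batch#6, batch#8, batch#15.
So batch#11 < batch#10; batch#11 is the lower of the two.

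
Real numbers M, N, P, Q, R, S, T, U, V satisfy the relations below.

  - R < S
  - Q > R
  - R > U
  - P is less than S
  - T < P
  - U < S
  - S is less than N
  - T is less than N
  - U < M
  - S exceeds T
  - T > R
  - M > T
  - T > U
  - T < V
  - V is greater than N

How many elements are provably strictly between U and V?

The relations place U below V. An element lies strictly between them when it is forced above U and also forced below V.
Above U: {R, Q, T, P, M, S, N}. Below V: {R, T, P, S, N}.
Intersection: {R, T, P, S, N} — 5.

5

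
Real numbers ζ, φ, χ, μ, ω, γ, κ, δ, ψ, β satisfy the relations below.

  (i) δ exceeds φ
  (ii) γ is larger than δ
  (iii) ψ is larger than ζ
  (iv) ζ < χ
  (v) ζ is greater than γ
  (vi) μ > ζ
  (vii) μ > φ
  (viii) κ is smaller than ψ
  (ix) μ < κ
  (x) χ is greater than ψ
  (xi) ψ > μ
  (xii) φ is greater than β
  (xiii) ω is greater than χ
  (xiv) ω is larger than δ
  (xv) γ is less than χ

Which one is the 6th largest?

ζ

Piecing the relations together gives one ordering: β < φ < δ < γ < ζ < μ < κ < ψ < χ < ω.
Counting 6 from the largest end gives ζ.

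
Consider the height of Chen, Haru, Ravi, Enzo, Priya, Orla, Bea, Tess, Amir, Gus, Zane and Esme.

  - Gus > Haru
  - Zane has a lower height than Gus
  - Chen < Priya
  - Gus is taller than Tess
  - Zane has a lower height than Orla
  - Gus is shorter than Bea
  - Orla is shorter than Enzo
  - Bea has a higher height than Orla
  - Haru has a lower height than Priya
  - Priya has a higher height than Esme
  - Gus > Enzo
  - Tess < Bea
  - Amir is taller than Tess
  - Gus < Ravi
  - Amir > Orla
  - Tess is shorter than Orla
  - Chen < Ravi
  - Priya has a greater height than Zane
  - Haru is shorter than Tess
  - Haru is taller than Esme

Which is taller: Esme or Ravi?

Ravi

Esme < Haru and Haru < Tess give Esme < Tess.
Then Tess < Orla extends the chain to Orla.
Then Orla < Enzo extends the chain to Enzo.
With Enzo < Gus: Esme < Haru < Tess < Orla < Enzo < Gus.
With Gus < Ravi: Esme < Haru < Tess < Orla < Enzo < Gus < Ravi.
So Esme < Ravi; Ravi is the taller of the two.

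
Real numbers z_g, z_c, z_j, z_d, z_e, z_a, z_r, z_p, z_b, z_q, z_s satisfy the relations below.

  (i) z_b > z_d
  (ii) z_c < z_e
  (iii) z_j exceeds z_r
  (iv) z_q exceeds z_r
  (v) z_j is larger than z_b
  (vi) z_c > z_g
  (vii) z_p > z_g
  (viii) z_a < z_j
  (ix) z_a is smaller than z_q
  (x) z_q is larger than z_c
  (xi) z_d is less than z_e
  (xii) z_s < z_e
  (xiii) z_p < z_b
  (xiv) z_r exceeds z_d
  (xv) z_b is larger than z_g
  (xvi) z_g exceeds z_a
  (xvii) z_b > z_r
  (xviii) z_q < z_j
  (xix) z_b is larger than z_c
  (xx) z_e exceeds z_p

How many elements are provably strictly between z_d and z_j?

3

Chaining upward from z_d reaches: z_r, z_q, z_b, z_e.
Chaining downward from z_j reaches: z_a, z_g, z_c, z_r, z_q, z_p, z_b.
Strictly between z_d and z_j are those in both lists: z_r, z_q, z_b — 3 elements.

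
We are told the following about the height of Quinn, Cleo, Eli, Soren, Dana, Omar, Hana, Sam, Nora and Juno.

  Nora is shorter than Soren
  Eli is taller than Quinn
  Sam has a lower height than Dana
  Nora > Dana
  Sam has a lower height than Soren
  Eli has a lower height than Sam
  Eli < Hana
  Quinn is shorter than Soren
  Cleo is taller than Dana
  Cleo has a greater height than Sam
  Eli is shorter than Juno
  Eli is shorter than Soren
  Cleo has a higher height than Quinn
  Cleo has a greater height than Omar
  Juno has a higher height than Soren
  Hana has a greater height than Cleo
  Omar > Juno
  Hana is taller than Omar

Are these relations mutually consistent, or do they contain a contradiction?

consistent

The single ordering Quinn < Eli < Sam < Dana < Nora < Soren < Juno < Omar < Cleo < Hana satisfies every listed relation, so no contradiction arises.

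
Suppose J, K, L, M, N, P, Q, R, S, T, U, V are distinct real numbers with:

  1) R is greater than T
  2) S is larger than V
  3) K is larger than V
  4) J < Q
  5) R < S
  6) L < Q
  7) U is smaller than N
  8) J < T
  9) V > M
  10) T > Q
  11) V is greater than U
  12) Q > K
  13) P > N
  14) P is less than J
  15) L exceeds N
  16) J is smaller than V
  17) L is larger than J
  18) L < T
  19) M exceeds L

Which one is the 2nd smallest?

N

The consecutive relations fix a unique order: U < N < P < J < L < M < V < K < Q < T < R < S.
Counting 2 from the smallest end gives N.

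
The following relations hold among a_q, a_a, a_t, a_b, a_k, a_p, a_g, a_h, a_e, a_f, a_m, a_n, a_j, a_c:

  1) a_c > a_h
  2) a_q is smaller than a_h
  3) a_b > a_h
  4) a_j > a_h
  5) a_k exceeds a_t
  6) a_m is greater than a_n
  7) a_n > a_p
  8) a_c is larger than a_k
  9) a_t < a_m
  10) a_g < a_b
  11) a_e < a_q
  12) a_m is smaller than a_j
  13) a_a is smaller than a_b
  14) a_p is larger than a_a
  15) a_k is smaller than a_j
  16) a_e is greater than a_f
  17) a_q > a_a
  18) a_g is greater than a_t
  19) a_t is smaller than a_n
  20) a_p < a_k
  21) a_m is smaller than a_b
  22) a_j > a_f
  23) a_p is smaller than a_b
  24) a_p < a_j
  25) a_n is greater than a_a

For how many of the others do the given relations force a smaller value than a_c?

The elements the relations force below a_c are a_a, a_p, a_t, a_f, a_e, a_q, a_h, a_k — no chain reaches any other.
That is 8.

8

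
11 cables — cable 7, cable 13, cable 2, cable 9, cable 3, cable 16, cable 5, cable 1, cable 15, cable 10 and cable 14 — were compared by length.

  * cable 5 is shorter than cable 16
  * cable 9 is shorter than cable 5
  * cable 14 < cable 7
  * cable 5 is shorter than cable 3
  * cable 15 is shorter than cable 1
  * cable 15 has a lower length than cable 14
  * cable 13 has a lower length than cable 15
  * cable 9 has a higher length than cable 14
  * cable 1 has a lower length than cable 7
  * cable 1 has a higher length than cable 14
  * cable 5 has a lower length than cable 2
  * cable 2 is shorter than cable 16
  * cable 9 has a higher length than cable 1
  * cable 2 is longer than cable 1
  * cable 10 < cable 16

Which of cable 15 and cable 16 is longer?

cable 16

Following the relations from cable 15: cable 15 < cable 14 < cable 9 < cable 5 < cable 2 < cable 16.
So cable 15 < cable 16; cable 16 is the longer of the two.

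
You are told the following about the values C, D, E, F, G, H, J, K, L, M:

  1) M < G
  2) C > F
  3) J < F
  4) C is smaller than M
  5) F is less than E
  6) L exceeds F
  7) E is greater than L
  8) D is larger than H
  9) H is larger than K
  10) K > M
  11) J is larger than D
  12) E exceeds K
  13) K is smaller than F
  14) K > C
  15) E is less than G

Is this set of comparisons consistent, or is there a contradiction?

We have F < C stated directly, yet also C < M < K < H < D < J < F by chaining the others — so C < F. Contradiction.

inconsistent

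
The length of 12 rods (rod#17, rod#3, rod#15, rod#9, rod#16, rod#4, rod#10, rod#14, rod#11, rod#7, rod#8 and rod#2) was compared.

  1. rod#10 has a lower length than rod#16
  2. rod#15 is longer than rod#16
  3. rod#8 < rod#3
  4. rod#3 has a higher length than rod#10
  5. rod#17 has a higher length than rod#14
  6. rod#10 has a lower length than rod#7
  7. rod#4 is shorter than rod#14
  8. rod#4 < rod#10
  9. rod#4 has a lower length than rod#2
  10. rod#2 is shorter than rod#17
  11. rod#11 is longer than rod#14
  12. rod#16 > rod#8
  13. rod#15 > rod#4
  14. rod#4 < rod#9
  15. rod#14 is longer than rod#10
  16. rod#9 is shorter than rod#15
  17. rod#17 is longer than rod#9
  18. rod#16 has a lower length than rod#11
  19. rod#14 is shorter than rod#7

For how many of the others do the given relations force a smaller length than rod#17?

Directly below rod#17: rod#2, rod#9, rod#14.
One step further: rod#4, rod#10 (5 so far).
No other element is forced below rod#17 by the given relations, so the count is 5.

5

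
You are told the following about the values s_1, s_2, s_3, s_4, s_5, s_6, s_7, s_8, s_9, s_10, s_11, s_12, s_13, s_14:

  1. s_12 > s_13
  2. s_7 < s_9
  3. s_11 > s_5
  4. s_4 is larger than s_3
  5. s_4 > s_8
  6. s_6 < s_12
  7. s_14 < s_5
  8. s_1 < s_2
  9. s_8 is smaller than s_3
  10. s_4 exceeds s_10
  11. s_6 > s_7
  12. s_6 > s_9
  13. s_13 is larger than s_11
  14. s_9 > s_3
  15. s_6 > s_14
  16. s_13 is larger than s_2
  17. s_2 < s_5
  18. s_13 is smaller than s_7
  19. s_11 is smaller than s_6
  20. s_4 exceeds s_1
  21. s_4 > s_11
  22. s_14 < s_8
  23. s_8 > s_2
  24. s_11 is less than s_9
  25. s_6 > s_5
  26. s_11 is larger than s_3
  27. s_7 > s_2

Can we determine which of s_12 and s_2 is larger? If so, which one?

s_2 < s_8 and s_8 < s_3 give s_2 < s_3.
Then s_3 < s_11 extends the chain to s_11.
With s_11 < s_13: s_2 < s_8 < s_3 < s_11 < s_13.
With s_13 < s_7: s_2 < s_8 < s_3 < s_11 < s_13 < s_7.
With s_7 < s_9: s_2 < s_8 < s_3 < s_11 < s_13 < s_7 < s_9.
With s_9 < s_6: s_2 < s_8 < s_3 < s_11 < s_13 < s_7 < s_9 < s_6.
With s_6 < s_12: s_2 < s_8 < s_3 < s_11 < s_13 < s_7 < s_9 < s_6 < s_12.
So s_12 is larger.

s_12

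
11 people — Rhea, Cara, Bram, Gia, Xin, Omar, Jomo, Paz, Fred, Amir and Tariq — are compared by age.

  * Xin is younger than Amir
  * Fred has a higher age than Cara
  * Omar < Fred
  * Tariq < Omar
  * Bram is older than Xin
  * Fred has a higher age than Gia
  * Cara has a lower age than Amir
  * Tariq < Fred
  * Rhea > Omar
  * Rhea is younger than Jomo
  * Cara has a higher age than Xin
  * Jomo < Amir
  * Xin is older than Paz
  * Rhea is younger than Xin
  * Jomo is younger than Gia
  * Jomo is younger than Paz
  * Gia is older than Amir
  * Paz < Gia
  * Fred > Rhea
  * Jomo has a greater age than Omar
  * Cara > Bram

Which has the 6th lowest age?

Chaining the given pairs: Tariq < Omar < Rhea < Jomo < Paz < Xin < Bram < Cara < Amir < Gia < Fred.
The 6th smallest is Xin.

Xin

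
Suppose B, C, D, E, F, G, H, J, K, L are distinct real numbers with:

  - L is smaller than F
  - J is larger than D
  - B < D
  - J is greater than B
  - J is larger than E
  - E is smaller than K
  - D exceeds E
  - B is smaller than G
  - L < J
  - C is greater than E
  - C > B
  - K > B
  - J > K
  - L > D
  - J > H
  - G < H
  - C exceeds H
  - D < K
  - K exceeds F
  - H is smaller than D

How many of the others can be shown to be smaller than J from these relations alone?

Directly below J: B, E, H, D, L, K.
One step further: G, F (8 so far).
Nothing else is reachable below J; 8 in all.

8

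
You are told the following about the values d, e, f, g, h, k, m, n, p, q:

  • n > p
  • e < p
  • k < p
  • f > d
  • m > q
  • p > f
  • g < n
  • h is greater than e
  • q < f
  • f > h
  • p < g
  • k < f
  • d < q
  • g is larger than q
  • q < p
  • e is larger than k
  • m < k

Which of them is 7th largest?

k

The consecutive relations fix a unique order: d < q < m < k < e < h < f < p < g < n.
Counting 7 from the largest end gives k.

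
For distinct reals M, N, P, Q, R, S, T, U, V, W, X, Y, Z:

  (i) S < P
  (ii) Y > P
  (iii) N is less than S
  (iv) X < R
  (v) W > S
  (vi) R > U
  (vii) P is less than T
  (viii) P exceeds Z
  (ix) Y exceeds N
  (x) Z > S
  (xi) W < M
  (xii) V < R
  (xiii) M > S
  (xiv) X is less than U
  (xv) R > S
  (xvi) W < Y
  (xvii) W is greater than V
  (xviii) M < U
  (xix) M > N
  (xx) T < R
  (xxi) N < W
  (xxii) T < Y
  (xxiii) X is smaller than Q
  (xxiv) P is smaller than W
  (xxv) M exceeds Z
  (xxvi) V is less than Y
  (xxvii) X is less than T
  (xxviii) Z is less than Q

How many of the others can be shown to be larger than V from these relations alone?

The elements the relations force above V are W, Y, M, U, R — no chain reaches any other.
That is 5.

5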